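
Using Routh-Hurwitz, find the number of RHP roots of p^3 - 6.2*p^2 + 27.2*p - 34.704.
Routh array:
p^3: [1, 27.2]; p^2: [-6.2, -34.704]; p^1: [21.6026]; p^0: [-34.704]
First column: [1, -6.2, 21.6026, -34.704]. Sign changes = RHP roots = 3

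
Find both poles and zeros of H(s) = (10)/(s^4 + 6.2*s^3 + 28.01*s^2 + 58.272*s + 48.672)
Set denominator = 0: s^4 + 6.2*s^3 + 28.01*s^2 + 58.272*s + 48.672 = (s^2 + 3.2*s + 3.2)(s^2 + 3*s + 15.21) = 0 → Poles: -1.5 + 3.6j, -1.5 - 3.6j, -1.6 + 0.8j, -1.6 - 0.8j
Numerator is a nonzero constant (10) → Zeros: none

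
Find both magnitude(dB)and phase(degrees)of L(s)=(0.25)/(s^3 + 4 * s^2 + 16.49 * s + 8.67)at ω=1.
Substitute s = j*1: L(j1) = 0.00446038 - 0.0147947j.
|L| = 20*log₁₀(sqrt(Re²+Im²)) = -36.22 dB.
∠L = atan2(Im, Re) = -73.22°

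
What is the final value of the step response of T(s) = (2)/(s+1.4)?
FVT: lim_{t→∞} y(t) = lim_{s→0} s*Y(s) where Y(s) = T(s)/s.
= lim_{s→0} T(s) = T(0) = num(0)/den(0) = 2/1.4 = 1.429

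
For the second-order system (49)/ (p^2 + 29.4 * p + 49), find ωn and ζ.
Standard form: ωn²/(p²+2ζωn·p+ωn²).
const=49=ωn² → ωn=7, p coeff=29.4=2ζωn → ζ=2.1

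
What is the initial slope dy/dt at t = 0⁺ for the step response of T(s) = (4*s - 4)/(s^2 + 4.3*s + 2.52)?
IVT: y'(0⁺) = lim_{s→∞} s²·Y(s) = lim_{s→∞} s·T(s).
deg(num) = 1, deg(den) = 2, relative degree = 1, so s·T(s) → (leading num)/(leading den) = 4/1 = 4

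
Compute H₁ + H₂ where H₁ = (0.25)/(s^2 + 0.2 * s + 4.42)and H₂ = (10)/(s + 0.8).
Parallel: H = H₁ + H₂ = (n₁·d₂ + n₂·d₁)/(d₁·d₂).
n₁·d₂ = 0.25*s + 0.2. n₂·d₁ = 10*s^2 + 2*s + 44.2. Sum = 10*s^2 + 2.25*s + 44.4. d₁·d₂ = s^3 + s^2 + 4.58*s + 3.536.
H(s) = (10*s^2 + 2.25*s + 44.4)/(s^3 + s^2 + 4.58*s + 3.536)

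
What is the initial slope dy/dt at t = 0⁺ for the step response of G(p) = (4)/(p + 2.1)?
IVT: y'(0⁺) = lim_{p→∞} p²·Y(p) = lim_{p→∞} p·G(p).
deg(num) = 0, deg(den) = 1, relative degree = 1, so p·G(p) → (leading num)/(leading den) = 4/1 = 4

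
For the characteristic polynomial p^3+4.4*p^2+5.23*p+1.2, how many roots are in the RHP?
p^3 + 4.4*p^2 + 5.23*p + 1.2 = (p + 1.6)(p + 0.3)(p + 2.5). Poles: -0.3, -1.6, -2.5. RHP poles (Re>0): 0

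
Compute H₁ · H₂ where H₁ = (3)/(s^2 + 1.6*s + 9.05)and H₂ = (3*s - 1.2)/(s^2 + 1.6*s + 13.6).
Series: H = H₁ · H₂ = (n₁·n₂)/(d₁·d₂).
Num: n₁·n₂ = 9*s - 3.6. Den: d₁·d₂ = s^4 + 3.2*s^3 + 25.21*s^2 + 36.24*s + 123.08.
H(s) = (9*s - 3.6)/(s^4 + 3.2*s^3 + 25.21*s^2 + 36.24*s + 123.08)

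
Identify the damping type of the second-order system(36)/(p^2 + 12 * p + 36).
Standard form: ωn²/(p²+2ζωn·p+ωn²) gives ωn=6, ζ=1.
Critically damped (ζ = 1)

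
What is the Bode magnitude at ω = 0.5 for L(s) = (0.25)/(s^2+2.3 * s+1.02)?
Substitute s = j*0.5: L(j0.5) = 0.100501 - 0.150099j.
|L(j0.5)| = sqrt(Re² + Im²) = 0.1806.
20*log₁₀(0.1806) = -14.86 dB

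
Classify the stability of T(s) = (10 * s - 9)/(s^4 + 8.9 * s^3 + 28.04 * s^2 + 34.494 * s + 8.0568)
Denominator: s^4 + 8.9*s^3 + 28.04*s^2 + 34.494*s + 8.0568 = (s + 0.3)(s + 3.6)(s^2 + 5*s + 7.46). Poles: -0.3, -2.5 + 1.1j, -2.5 - 1.1j, -3.6. Stable (all poles in LHP)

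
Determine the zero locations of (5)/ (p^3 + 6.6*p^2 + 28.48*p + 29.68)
Numerator is a nonzero constant (5) → Zeros: none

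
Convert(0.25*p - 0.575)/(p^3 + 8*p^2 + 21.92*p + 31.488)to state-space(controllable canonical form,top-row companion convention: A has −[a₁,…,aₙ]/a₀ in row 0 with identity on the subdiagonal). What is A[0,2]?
Reachable canonical form for den = p^3 + 8*p^2 + 21.92*p + 31.488: top row of A = -[a₁,a₂,...,aₙ]/a₀, ones on the subdiagonal, zeros elsewhere.
A = [[-8, -21.92, -31.488], [1, 0, 0], [0, 1, 0]].
A[0,2] = -31.488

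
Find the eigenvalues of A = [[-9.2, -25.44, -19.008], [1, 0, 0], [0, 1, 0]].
Eigenvalues solve det(λI - A) = 0.
Characteristic polynomial: λ^3 + 9.2*λ^2 + 25.44*λ + 19.008 = 0.
Factor: (λ + 1.2)(λ + 3.6)(λ + 4.4) = 0.
Roots: -1.2, -3.6, -4.4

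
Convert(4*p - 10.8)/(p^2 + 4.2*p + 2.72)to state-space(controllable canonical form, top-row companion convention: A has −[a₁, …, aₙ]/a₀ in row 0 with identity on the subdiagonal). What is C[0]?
Reachable canonical form: C = numerator coefficients (right-aligned, zero-padded to length n).
num = 4*p - 10.8, C = [[4, -10.8]].
C[0] = 4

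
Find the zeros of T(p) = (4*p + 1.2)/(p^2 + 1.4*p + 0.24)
Set numerator = 0: 4*p + 1.2 = 0 → Zeros: -0.3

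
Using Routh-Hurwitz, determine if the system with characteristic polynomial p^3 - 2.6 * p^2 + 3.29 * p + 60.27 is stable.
Routh array:
p^3: [1, 3.29]; p^2: [-2.6, 60.27]; p^1: [26.4708]; p^0: [60.27]
First column: [1, -2.6, 26.4708, 60.27]. Sign changes = 2.
No, unstable (2 RHP root(s))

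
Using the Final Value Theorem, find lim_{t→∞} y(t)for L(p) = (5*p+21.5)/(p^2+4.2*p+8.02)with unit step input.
FVT: lim_{t→∞} y(t) = lim_{p→0} p*Y(p) where Y(p) = L(p)/p.
= lim_{p→0} L(p) = L(0) = num(0)/den(0) = 21.5/8.02 = 2.681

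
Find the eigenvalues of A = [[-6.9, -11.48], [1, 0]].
Eigenvalues solve det(λI - A) = 0.
Characteristic polynomial: λ^2 + 6.9*λ + 11.48 = 0.
Factor: (λ + 4.1)(λ + 2.8) = 0.
Roots: -2.8, -4.1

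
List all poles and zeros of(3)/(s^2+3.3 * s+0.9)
Set denominator = 0: s^2 + 3.3*s + 0.9 = (s + 0.3)(s + 3) = 0 → Poles: -0.3, -3
Numerator is a nonzero constant (3) → Zeros: none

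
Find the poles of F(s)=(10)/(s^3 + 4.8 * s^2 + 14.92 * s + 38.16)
Set denominator = 0: s^3 + 4.8*s^2 + 14.92*s + 38.16 = (s + 3.6)(s^2 + 1.2*s + 10.6) = 0 → Poles: -0.6 + 3.2j, -0.6 - 3.2j, -3.6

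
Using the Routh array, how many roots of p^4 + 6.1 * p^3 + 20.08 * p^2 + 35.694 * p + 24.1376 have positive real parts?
Routh array:
p^4: [1, 20.08, 24.1376]; p^3: [6.1, 35.694]; p^2: [14.2285, 24.1376]; p^1: [25.3458]; p^0: [24.1376]
First column: [1, 6.1, 14.2285, 25.3458, 24.1376]. Sign changes = RHP roots = 0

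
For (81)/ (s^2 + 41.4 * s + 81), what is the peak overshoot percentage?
Standard form: ωn²/(s²+2ζωn·s+ωn²) → ωn = 9, ζ = 2.3.
ζ ≥ 1, so the response is non-oscillatory: peak overshoot = 0%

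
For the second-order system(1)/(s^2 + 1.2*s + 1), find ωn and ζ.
Standard form: ωn²/(s²+2ζωn·s+ωn²).
const=1=ωn² → ωn=1, s coeff=1.2=2ζωn → ζ=0.6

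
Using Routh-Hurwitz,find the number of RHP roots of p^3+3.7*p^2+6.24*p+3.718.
Routh array:
p^3: [1, 6.24]; p^2: [3.7, 3.718]; p^1: [5.23514]; p^0: [3.718]
First column: [1, 3.7, 5.23514, 3.718]. Sign changes = RHP roots = 0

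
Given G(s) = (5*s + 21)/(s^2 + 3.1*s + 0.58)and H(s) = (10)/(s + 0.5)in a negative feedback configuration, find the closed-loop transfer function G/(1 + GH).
Closed-loop T = G/(1+GH).
Numerator: G_num * H_den = 5*s^2 + 23.5*s + 10.5.
Denominator: G_den * H_den + G_num * H_num = (s^3 + 3.6*s^2 + 2.13*s + 0.29) + (50*s + 210) = s^3 + 3.6*s^2 + 52.13*s + 210.29.
T(s) = (5*s^2 + 23.5*s + 10.5)/(s^3 + 3.6*s^2 + 52.13*s + 210.29)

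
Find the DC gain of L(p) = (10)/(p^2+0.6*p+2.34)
DC gain = L(0) = num(0)/den(0) = 10/2.34 = 4.274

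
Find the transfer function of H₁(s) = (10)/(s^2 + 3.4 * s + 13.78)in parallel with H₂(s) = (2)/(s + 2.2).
Parallel: H = H₁ + H₂ = (n₁·d₂ + n₂·d₁)/(d₁·d₂).
n₁·d₂ = 10*s + 22. n₂·d₁ = 2*s^2 + 6.8*s + 27.56. Sum = 2*s^2 + 16.8*s + 49.56. d₁·d₂ = s^3 + 5.6*s^2 + 21.26*s + 30.316.
H(s) = (2*s^2 + 16.8*s + 49.56)/(s^3 + 5.6*s^2 + 21.26*s + 30.316)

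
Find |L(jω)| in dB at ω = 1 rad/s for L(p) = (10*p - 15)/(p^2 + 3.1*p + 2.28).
Substitute p = j*1: L(j1) = 1.04904 + 5.27186j.
|L(j1)| = sqrt(Re² + Im²) = 5.375.
20*log₁₀(5.375) = 14.61 dB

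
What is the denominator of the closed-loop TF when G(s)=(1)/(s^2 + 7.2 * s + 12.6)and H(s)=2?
Characteristic poly = G_den * H_den + G_num * H_num = (s^2 + 7.2*s + 12.6) + (2) = s^2 + 7.2*s + 14.6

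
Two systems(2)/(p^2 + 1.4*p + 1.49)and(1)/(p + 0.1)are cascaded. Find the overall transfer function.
Series: H = H₁ · H₂ = (n₁·n₂)/(d₁·d₂).
Num: n₁·n₂ = 2. Den: d₁·d₂ = p^3 + 1.5*p^2 + 1.63*p + 0.149.
H(p) = (2)/(p^3 + 1.5*p^2 + 1.63*p + 0.149)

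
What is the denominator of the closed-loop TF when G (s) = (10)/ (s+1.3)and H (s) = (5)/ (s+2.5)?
Characteristic poly = G_den * H_den + G_num * H_num = (s^2 + 3.8*s + 3.25) + (50) = s^2 + 3.8*s + 53.25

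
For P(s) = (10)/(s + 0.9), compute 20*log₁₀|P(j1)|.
Substitute s = j*1: P(j1) = 4.97238 - 5.52486j.
|P(j1)| = sqrt(Re² + Im²) = 7.433.
20*log₁₀(7.433) = 17.42 dB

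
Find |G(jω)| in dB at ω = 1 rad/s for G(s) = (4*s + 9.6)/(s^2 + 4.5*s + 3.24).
Substitute s = j*1: G(j1) = 1.56343 - 1.3551j.
|G(j1)| = sqrt(Re² + Im²) = 2.069.
20*log₁₀(2.069) = 6.32 dB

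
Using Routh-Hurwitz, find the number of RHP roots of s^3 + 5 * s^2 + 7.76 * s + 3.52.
Routh array:
s^3: [1, 7.76]; s^2: [5, 3.52]; s^1: [7.056]; s^0: [3.52]
First column: [1, 5, 7.056, 3.52]. Sign changes = RHP roots = 0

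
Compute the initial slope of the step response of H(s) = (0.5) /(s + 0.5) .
IVT: y'(0⁺) = lim_{s→∞} s²·Y(s) = lim_{s→∞} s·H(s).
deg(num) = 0, deg(den) = 1, relative degree = 1, so s·H(s) → (leading num)/(leading den) = 0.5/1 = 0.5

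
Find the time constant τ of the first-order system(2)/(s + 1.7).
First-order system: τ = -1/pole. Pole = -1.7. τ = -1/(-1.7) = 0.5882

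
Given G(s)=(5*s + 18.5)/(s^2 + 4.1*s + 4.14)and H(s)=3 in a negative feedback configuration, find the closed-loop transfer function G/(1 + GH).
Closed-loop T = G/(1+GH).
Numerator: G_num * H_den = 5*s + 18.5.
Denominator: G_den * H_den + G_num * H_num = (s^2 + 4.1*s + 4.14) + (15*s + 55.5) = s^2 + 19.1*s + 59.64.
T(s) = (5*s + 18.5)/(s^2 + 19.1*s + 59.64)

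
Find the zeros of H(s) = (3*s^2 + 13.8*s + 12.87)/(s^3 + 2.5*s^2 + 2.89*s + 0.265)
Set numerator = 0: 3*s^2 + 13.8*s + 12.87 = 3*(s + 1.3)(s + 3.3) = 0 → Zeros: -1.3, -3.3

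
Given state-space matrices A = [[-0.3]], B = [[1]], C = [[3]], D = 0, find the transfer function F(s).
F(s) = C(sI - A)⁻¹B + D.
Characteristic polynomial det(sI - A) = s + 0.3.
Numerator from C·adj(sI-A)·B + D·det(sI-A) = 3.
F(s) = (3)/(s + 0.3)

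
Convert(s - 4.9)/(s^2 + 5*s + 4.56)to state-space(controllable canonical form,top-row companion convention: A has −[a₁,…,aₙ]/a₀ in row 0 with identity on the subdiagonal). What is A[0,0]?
Reachable canonical form for den = s^2 + 5*s + 4.56: top row of A = -[a₁,a₂,...,aₙ]/a₀, ones on the subdiagonal, zeros elsewhere.
A = [[-5, -4.56], [1, 0]].
A[0,0] = -5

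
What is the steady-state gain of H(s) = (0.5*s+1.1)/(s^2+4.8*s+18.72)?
DC gain = H(0) = num(0)/den(0) = 1.1/18.72 = 0.05876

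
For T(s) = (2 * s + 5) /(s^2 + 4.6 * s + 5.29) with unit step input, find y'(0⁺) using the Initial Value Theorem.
IVT: y'(0⁺) = lim_{s→∞} s²·Y(s) = lim_{s→∞} s·T(s).
deg(num) = 1, deg(den) = 2, relative degree = 1, so s·T(s) → (leading num)/(leading den) = 2/1 = 2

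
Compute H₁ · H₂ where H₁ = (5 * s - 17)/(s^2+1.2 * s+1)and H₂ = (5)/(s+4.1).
Series: H = H₁ · H₂ = (n₁·n₂)/(d₁·d₂).
Num: n₁·n₂ = 25*s - 85. Den: d₁·d₂ = s^3 + 5.3*s^2 + 5.92*s + 4.1.
H(s) = (25*s - 85)/(s^3 + 5.3*s^2 + 5.92*s + 4.1)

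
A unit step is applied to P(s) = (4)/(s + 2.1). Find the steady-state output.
FVT: lim_{t→∞} y(t) = lim_{s→0} s*Y(s) where Y(s) = P(s)/s.
= lim_{s→0} P(s) = P(0) = num(0)/den(0) = 4/2.1 = 1.905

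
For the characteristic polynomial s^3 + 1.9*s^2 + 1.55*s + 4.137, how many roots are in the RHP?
s^3 + 1.9*s^2 + 1.55*s + 4.137 = (s + 2.1)(s^2 - 0.2*s + 1.97). Poles: -2.1, 0.1 + 1.4j, 0.1 - 1.4j. RHP poles (Re>0): 2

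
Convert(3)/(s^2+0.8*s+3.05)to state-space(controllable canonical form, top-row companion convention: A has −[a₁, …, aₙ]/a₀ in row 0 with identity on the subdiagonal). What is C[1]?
Reachable canonical form: C = numerator coefficients (right-aligned, zero-padded to length n).
num = 3, C = [[0, 3]].
C[1] = 3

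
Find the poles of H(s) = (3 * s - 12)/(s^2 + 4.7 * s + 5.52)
Set denominator = 0: s^2 + 4.7*s + 5.52 = (s + 2.3)(s + 2.4) = 0 → Poles: -2.3, -2.4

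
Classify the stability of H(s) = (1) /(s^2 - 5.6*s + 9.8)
Denominator: s^2 - 5.6*s + 9.8. Poles: 2.8 + 1.4j, 2.8 - 1.4j. Unstable (2 pole(s) in RHP)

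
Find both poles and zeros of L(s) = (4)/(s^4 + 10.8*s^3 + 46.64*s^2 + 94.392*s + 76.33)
Set denominator = 0: s^4 + 10.8*s^3 + 46.64*s^2 + 94.392*s + 76.33 = (s^2 + 5.4*s + 8.5)(s^2 + 5.4*s + 8.98) = 0 → Poles: -2.7 + 1.1j, -2.7 + 1.3j, -2.7 - 1.1j, -2.7 - 1.3j
Numerator is a nonzero constant (4) → Zeros: none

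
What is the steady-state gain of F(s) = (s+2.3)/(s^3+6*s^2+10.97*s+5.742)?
DC gain = F(0) = num(0)/den(0) = 2.3/5.742 = 0.4006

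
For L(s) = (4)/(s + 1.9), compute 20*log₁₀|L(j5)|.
Substitute s = j*5: L(j5) = 0.265641 - 0.699056j.
|L(j5)| = sqrt(Re² + Im²) = 0.7478.
20*log₁₀(0.7478) = -2.52 dB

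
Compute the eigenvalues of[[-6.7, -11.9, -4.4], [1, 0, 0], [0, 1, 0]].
Eigenvalues solve det(λI - A) = 0.
Characteristic polynomial: λ^3 + 6.7*λ^2 + 11.9*λ + 4.4 = 0.
Factor: (λ + 0.5)(λ + 4)(λ + 2.2) = 0.
Roots: -0.5, -2.2, -4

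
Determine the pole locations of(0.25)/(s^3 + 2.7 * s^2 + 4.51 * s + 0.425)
Set denominator = 0: s^3 + 2.7*s^2 + 4.51*s + 0.425 = (s + 0.1)(s^2 + 2.6*s + 4.25) = 0 → Poles: -0.1, -1.3 + 1.6j, -1.3 - 1.6j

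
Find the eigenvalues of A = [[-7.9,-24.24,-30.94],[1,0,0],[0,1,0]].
Eigenvalues solve det(λI - A) = 0.
Characteristic polynomial: λ^3 + 7.9*λ^2 + 24.24*λ + 30.94 = 0.
Factor: (λ + 3.5)(λ^2 + 4.4*λ + 8.84) = 0.
Roots: -2.2 + 2j, -2.2 - 2j, -3.5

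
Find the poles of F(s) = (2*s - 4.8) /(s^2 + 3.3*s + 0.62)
Set denominator = 0: s^2 + 3.3*s + 0.62 = (s + 0.2)(s + 3.1) = 0 → Poles: -0.2, -3.1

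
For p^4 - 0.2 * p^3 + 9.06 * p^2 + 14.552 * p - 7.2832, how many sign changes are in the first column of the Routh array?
Routh array:
p^4: [1, 9.06, -7.2832]; p^3: [-0.2, 14.552]; p^2: [81.82, -7.2832]; p^1: [14.5342]; p^0: [-7.2832]
First column: [1, -0.2, 81.82, 14.5342, -7.2832]. Sign changes = 3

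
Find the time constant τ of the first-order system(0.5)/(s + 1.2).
First-order system: τ = -1/pole. Pole = -1.2. τ = -1/(-1.2) = 0.8333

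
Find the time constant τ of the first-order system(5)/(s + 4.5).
First-order system: τ = -1/pole. Pole = -4.5. τ = -1/(-4.5) = 0.2222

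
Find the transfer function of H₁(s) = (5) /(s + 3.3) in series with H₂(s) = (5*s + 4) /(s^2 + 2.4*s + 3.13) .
Series: H = H₁ · H₂ = (n₁·n₂)/(d₁·d₂).
Num: n₁·n₂ = 25*s + 20. Den: d₁·d₂ = s^3 + 5.7*s^2 + 11.05*s + 10.329.
H(s) = (25*s + 20)/(s^3 + 5.7*s^2 + 11.05*s + 10.329)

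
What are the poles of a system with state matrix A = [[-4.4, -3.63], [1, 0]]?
Eigenvalues solve det(λI - A) = 0.
Characteristic polynomial: λ^2 + 4.4*λ + 3.63 = 0.
Factor: (λ + 1.1)(λ + 3.3) = 0.
Roots: -1.1, -3.3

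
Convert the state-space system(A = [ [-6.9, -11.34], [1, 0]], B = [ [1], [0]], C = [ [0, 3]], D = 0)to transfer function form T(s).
T(s) = C(sI - A)⁻¹B + D.
Characteristic polynomial det(sI - A) = s^2 + 6.9*s + 11.34.
Numerator from C·adj(sI-A)·B + D·det(sI-A) = 3.
T(s) = (3)/(s^2 + 6.9*s + 11.34)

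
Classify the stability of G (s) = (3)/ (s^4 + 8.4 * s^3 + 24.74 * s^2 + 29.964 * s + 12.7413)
Denominator: s^4 + 8.4*s^3 + 24.74*s^2 + 29.964*s + 12.7413 = (s + 2.7)(s + 1.3)(s + 3.3)(s + 1.1). Poles: -1.1, -1.3, -2.7, -3.3. Stable (all poles in LHP)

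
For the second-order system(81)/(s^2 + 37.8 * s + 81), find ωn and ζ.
Standard form: ωn²/(s²+2ζωn·s+ωn²).
const=81=ωn² → ωn=9, s coeff=37.8=2ζωn → ζ=2.1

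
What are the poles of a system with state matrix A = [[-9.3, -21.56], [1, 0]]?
Eigenvalues solve det(λI - A) = 0.
Characteristic polynomial: λ^2 + 9.3*λ + 21.56 = 0.
Factor: (λ + 4.9)(λ + 4.4) = 0.
Roots: -4.4, -4.9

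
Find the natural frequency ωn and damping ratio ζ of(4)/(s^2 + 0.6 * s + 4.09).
Underdamped: complex pole -0.3 + 2j. ωn = |pole| = 2.022, ζ = -Re(pole)/ωn = 0.1483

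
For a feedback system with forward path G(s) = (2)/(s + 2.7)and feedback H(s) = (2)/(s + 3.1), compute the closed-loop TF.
Closed-loop T = G/(1+GH).
Numerator: G_num * H_den = 2*s + 6.2.
Denominator: G_den * H_den + G_num * H_num = (s^2 + 5.8*s + 8.37) + (4) = s^2 + 5.8*s + 12.37.
T(s) = (2*s + 6.2)/(s^2 + 5.8*s + 12.37)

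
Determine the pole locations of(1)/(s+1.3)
Set denominator = 0: s + 1.3 = 0 → Poles: -1.3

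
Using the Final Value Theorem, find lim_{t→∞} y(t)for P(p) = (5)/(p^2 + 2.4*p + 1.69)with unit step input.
FVT: lim_{t→∞} y(t) = lim_{p→0} p*Y(p) where Y(p) = P(p)/p.
= lim_{p→0} P(p) = P(0) = num(0)/den(0) = 5/1.69 = 2.959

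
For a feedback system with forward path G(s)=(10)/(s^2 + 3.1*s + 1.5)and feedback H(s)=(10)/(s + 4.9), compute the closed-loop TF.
Closed-loop T = G/(1+GH).
Numerator: G_num * H_den = 10*s + 49.
Denominator: G_den * H_den + G_num * H_num = (s^3 + 8*s^2 + 16.69*s + 7.35) + (100) = s^3 + 8*s^2 + 16.69*s + 107.35.
T(s) = (10*s + 49)/(s^3 + 8*s^2 + 16.69*s + 107.35)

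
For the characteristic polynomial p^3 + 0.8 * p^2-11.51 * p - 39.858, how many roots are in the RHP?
p^3 + 0.8*p^2 - 11.51*p - 39.858 = (p - 4.2)(p^2 + 5*p + 9.49). Poles: -2.5 + 1.8j, -2.5 - 1.8j, 4.2. RHP poles (Re>0): 1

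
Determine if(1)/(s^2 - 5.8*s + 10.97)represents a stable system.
Denominator: s^2 - 5.8*s + 10.97. Poles: 2.9 + 1.6j, 2.9 - 1.6j. All Re(p)<0: No (unstable)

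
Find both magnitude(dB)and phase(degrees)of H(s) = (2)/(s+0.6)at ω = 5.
Substitute s = j*5: H(j5) = 0.0473186 - 0.394322j.
|H| = 20*log₁₀(sqrt(Re²+Im²)) = -8.02 dB.
∠H = atan2(Im, Re) = -83.16°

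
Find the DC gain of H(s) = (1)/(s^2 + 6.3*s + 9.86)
DC gain = H(0) = num(0)/den(0) = 1/9.86 = 0.1014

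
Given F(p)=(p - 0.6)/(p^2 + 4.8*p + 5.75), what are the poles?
Set denominator = 0: p^2 + 4.8*p + 5.75 = (p + 2.3)(p + 2.5) = 0 → Poles: -2.3, -2.5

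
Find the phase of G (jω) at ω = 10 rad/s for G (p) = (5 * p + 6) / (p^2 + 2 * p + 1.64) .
Substitute p = j*10: G(j10) = 0.0406802 - 0.500065j.
∠G(j10) = atan2(Im, Re) = atan2(-0.500065, 0.0406802) = -85.35°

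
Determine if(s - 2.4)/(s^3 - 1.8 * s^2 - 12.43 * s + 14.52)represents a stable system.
Denominator: s^3 - 1.8*s^2 - 12.43*s + 14.52 = (s - 1.1)(s - 4)(s + 3.3). Poles: -3.3, 1.1, 4. All Re(p)<0: No (unstable)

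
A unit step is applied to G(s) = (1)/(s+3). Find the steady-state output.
FVT: lim_{t→∞} y(t) = lim_{s→0} s*Y(s) where Y(s) = G(s)/s.
= lim_{s→0} G(s) = G(0) = num(0)/den(0) = 1/3 = 0.3333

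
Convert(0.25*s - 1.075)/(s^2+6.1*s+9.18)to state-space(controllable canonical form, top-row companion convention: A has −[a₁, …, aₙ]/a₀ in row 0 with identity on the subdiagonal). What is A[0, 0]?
Reachable canonical form for den = s^2 + 6.1*s + 9.18: top row of A = -[a₁,a₂,...,aₙ]/a₀, ones on the subdiagonal, zeros elsewhere.
A = [[-6.1, -9.18], [1, 0]].
A[0,0] = -6.1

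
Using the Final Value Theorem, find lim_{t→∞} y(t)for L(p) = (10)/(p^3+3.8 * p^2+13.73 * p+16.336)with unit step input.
FVT: lim_{t→∞} y(t) = lim_{p→0} p*Y(p) where Y(p) = L(p)/p.
= lim_{p→0} L(p) = L(0) = num(0)/den(0) = 10/16.336 = 0.6121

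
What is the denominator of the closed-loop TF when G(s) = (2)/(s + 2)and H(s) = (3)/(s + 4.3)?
Characteristic poly = G_den * H_den + G_num * H_num = (s^2 + 6.3*s + 8.6) + (6) = s^2 + 6.3*s + 14.6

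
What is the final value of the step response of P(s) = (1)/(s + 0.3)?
FVT: lim_{t→∞} y(t) = lim_{s→0} s*Y(s) where Y(s) = P(s)/s.
= lim_{s→0} P(s) = P(0) = num(0)/den(0) = 1/0.3 = 3.333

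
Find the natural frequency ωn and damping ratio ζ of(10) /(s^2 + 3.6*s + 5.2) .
Underdamped: complex pole -1.8 + 1.4j. ωn = |pole| = 2.28, ζ = -Re(pole)/ωn = 0.7894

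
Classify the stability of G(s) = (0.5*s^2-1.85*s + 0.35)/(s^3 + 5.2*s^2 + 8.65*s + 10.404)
Denominator: s^3 + 5.2*s^2 + 8.65*s + 10.404 = (s + 3.6)(s^2 + 1.6*s + 2.89). Poles: -0.8 + 1.5j, -0.8 - 1.5j, -3.6. Stable (all poles in LHP)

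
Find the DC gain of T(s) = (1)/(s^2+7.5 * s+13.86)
DC gain = T(0) = num(0)/den(0) = 1/13.86 = 0.07215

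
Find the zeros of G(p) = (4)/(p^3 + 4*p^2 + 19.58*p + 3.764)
Numerator is a nonzero constant (4) → Zeros: none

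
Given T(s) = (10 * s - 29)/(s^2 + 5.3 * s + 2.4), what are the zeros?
Set numerator = 0: 10*s - 29 = 0 → Zeros: 2.9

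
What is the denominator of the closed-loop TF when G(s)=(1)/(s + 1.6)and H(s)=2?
Characteristic poly = G_den * H_den + G_num * H_num = (s + 1.6) + (2) = s + 3.6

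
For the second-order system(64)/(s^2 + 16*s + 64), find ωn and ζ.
Standard form: ωn²/(s²+2ζωn·s+ωn²).
const=64=ωn² → ωn=8, s coeff=16=2ζωn → ζ=1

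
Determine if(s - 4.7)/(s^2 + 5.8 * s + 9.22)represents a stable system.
Denominator: s^2 + 5.8*s + 9.22. Poles: -2.9 + 0.9j, -2.9 - 0.9j. All Re(p)<0: Yes (stable)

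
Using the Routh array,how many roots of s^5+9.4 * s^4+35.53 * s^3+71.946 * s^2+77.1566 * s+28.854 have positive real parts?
Routh array:
s^5: [1, 35.53, 77.1566]; s^4: [9.4, 71.946, 28.854]; s^3: [27.8762, 74.087]; s^2: [46.9634, 28.854]; s^1: [56.9601]; s^0: [28.854]
First column: [1, 9.4, 27.8762, 46.9634, 56.9601, 28.854]. Sign changes = RHP roots = 0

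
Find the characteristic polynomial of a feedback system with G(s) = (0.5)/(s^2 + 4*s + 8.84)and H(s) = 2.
Characteristic poly = G_den * H_den + G_num * H_num = (s^2 + 4*s + 8.84) + (1) = s^2 + 4*s + 9.84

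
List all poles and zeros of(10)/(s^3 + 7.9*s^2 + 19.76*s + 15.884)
Set denominator = 0: s^3 + 7.9*s^2 + 19.76*s + 15.884 = (s + 3.8)(s + 2.2)(s + 1.9) = 0 → Poles: -1.9, -2.2, -3.8
Numerator is a nonzero constant (10) → Zeros: none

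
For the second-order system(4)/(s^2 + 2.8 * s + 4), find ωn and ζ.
Standard form: ωn²/(s²+2ζωn·s+ωn²).
const=4=ωn² → ωn=2, s coeff=2.8=2ζωn → ζ=0.7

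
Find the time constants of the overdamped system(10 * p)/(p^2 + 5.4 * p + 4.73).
Overdamped: real poles at -4.3, -1.1. τ = -1/pole → τ₁ = 0.2326, τ₂ = 0.9091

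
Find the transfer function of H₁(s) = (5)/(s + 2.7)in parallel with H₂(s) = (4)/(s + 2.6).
Parallel: H = H₁ + H₂ = (n₁·d₂ + n₂·d₁)/(d₁·d₂).
n₁·d₂ = 5*s + 13. n₂·d₁ = 4*s + 10.8. Sum = 9*s + 23.8. d₁·d₂ = s^2 + 5.3*s + 7.02.
H(s) = (9*s + 23.8)/(s^2 + 5.3*s + 7.02)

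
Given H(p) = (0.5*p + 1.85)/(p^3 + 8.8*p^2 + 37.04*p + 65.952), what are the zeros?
Set numerator = 0: 0.5*p + 1.85 = 0 → Zeros: -3.7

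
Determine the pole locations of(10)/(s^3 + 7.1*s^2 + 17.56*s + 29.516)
Set denominator = 0: s^3 + 7.1*s^2 + 17.56*s + 29.516 = (s + 4.7)(s^2 + 2.4*s + 6.28) = 0 → Poles: -1.2 + 2.2j, -1.2 - 2.2j, -4.7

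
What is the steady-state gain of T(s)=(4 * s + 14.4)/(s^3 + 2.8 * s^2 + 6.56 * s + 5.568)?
DC gain = T(0) = num(0)/den(0) = 14.4/5.568 = 2.586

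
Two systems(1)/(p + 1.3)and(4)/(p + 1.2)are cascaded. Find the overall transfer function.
Series: H = H₁ · H₂ = (n₁·n₂)/(d₁·d₂).
Num: n₁·n₂ = 4. Den: d₁·d₂ = p^2 + 2.5*p + 1.56.
H(p) = (4)/(p^2 + 2.5*p + 1.56)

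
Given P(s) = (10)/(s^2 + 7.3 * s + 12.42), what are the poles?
Set denominator = 0: s^2 + 7.3*s + 12.42 = (s + 4.6)(s + 2.7) = 0 → Poles: -2.7, -4.6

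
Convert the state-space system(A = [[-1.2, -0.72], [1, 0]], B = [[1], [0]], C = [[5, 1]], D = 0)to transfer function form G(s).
G(s) = C(sI - A)⁻¹B + D.
Characteristic polynomial det(sI - A) = s^2 + 1.2*s + 0.72.
Numerator from C·adj(sI-A)·B + D·det(sI-A) = 5*s + 1.
G(s) = (5*s + 1)/(s^2 + 1.2*s + 0.72)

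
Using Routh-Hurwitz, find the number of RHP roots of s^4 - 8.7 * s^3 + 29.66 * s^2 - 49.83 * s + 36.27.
Routh array:
s^4: [1, 29.66, 36.27]; s^3: [-8.7, -49.83]; s^2: [23.9324, 36.27]; s^1: [-36.645]; s^0: [36.27]
First column: [1, -8.7, 23.9324, -36.645, 36.27]. Sign changes = RHP roots = 4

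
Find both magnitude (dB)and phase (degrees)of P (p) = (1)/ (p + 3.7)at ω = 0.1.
Substitute p = j*0.1: P(j0.1) = 0.270073 - 0.00729927j.
|P| = 20*log₁₀(sqrt(Re²+Im²)) = -11.37 dB.
∠P = atan2(Im, Re) = -1.55°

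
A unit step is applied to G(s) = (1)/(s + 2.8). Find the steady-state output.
FVT: lim_{t→∞} y(t) = lim_{s→0} s*Y(s) where Y(s) = G(s)/s.
= lim_{s→0} G(s) = G(0) = num(0)/den(0) = 1/2.8 = 0.3571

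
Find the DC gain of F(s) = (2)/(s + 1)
DC gain = F(0) = num(0)/den(0) = 2/1 = 2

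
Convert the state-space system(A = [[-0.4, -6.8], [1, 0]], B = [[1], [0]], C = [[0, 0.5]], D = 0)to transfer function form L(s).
L(s) = C(sI - A)⁻¹B + D.
Characteristic polynomial det(sI - A) = s^2 + 0.4*s + 6.8.
Numerator from C·adj(sI-A)·B + D·det(sI-A) = 0.5.
L(s) = (0.5)/(s^2 + 0.4*s + 6.8)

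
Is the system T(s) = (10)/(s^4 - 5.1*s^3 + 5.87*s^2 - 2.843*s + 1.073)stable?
Denominator: s^4 - 5.1*s^3 + 5.87*s^2 - 2.843*s + 1.073 = (s - 1)(s - 3.7)(s^2 - 0.4*s + 0.29). Poles: 0.2 + 0.5j, 0.2 - 0.5j, 1, 3.7. All Re(p)<0: No (unstable)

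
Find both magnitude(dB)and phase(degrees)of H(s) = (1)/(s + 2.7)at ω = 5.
Substitute s = j*5: H(j5) = 0.0836172 - 0.154847j.
|H| = 20*log₁₀(sqrt(Re²+Im²)) = -15.09 dB.
∠H = atan2(Im, Re) = -61.63°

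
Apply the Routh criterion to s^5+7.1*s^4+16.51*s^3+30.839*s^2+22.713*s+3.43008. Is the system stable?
Routh array:
s^5: [1, 16.51, 22.713]; s^4: [7.1, 30.839, 3.43008]; s^3: [12.1665, 22.2299]; s^2: [17.8663, 3.43008]; s^1: [19.8941]; s^0: [3.43008]
First column: [1, 7.1, 12.1665, 17.8663, 19.8941, 3.43008]. Sign changes = 0.
Yes, stable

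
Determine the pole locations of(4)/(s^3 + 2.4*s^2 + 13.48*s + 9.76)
Set denominator = 0: s^3 + 2.4*s^2 + 13.48*s + 9.76 = (s + 0.8)(s^2 + 1.6*s + 12.2) = 0 → Poles: -0.8, -0.8 + 3.4j, -0.8 - 3.4j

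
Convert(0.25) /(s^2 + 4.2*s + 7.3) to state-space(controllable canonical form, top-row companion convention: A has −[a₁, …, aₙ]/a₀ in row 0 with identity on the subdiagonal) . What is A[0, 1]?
Reachable canonical form for den = s^2 + 4.2*s + 7.3: top row of A = -[a₁,a₂,...,aₙ]/a₀, ones on the subdiagonal, zeros elsewhere.
A = [[-4.2, -7.3], [1, 0]].
A[0,1] = -7.3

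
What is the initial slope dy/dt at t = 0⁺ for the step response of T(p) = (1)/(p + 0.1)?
IVT: y'(0⁺) = lim_{p→∞} p²·Y(p) = lim_{p→∞} p·T(p).
deg(num) = 0, deg(den) = 1, relative degree = 1, so p·T(p) → (leading num)/(leading den) = 1/1 = 1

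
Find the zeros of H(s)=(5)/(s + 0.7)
Numerator is a nonzero constant (5) → Zeros: none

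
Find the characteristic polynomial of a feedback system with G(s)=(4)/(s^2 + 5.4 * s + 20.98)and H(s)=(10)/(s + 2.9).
Characteristic poly = G_den * H_den + G_num * H_num = (s^3 + 8.3*s^2 + 36.64*s + 60.842) + (40) = s^3 + 8.3*s^2 + 36.64*s + 100.842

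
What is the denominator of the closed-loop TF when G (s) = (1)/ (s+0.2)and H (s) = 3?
Characteristic poly = G_den * H_den + G_num * H_num = (s + 0.2) + (3) = s + 3.2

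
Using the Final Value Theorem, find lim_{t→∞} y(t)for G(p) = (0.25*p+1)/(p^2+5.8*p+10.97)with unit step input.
FVT: lim_{t→∞} y(t) = lim_{p→0} p*Y(p) where Y(p) = G(p)/p.
= lim_{p→0} G(p) = G(0) = num(0)/den(0) = 1/10.97 = 0.09116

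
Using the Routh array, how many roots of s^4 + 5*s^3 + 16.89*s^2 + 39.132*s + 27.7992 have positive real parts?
Routh array:
s^4: [1, 16.89, 27.7992]; s^3: [5, 39.132]; s^2: [9.0636, 27.7992]; s^1: [23.7964]; s^0: [27.7992]
First column: [1, 5, 9.0636, 23.7964, 27.7992]. Sign changes = RHP roots = 0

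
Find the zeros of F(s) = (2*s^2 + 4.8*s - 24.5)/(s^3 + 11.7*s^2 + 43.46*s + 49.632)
Set numerator = 0: 2*s^2 + 4.8*s - 24.5 = 2*(s + 4.9)(s - 2.5) = 0 → Zeros: -4.9, 2.5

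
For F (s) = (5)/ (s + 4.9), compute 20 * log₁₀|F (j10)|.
Substitute s = j*10: F(j10) = 0.197565 - 0.403193j.
|F(j10)| = sqrt(Re² + Im²) = 0.449.
20*log₁₀(0.449) = -6.96 dB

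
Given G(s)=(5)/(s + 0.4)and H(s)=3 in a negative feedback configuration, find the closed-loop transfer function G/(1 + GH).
Closed-loop T = G/(1+GH).
Numerator: G_num * H_den = 5.
Denominator: G_den * H_den + G_num * H_num = (s + 0.4) + (15) = s + 15.4.
T(s) = (5)/(s + 15.4)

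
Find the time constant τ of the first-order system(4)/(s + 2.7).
First-order system: τ = -1/pole. Pole = -2.7. τ = -1/(-2.7) = 0.3704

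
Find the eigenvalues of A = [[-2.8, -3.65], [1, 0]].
Eigenvalues solve det(λI - A) = 0.
Characteristic polynomial: λ^2 + 2.8*λ + 3.65 = 0.
Roots: -1.4 + 1.3j, -1.4 - 1.3j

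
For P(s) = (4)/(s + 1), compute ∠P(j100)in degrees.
Substitute s = j*100: P(j100) = 0.00039996 - 0.039996j.
∠P(j100) = atan2(Im, Re) = atan2(-0.039996, 0.00039996) = -89.43°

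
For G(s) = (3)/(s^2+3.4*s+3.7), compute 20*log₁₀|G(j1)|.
Substitute s = j*1: G(j1) = 0.429708 - 0.541114j.
|G(j1)| = sqrt(Re² + Im²) = 0.691.
20*log₁₀(0.691) = -3.21 dB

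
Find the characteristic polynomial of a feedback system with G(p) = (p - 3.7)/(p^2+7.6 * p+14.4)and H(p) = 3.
Characteristic poly = G_den * H_den + G_num * H_num = (p^2 + 7.6*p + 14.4) + (3*p - 11.1) = p^2 + 10.6*p + 3.3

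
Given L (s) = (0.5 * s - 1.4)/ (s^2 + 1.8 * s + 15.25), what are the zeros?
Set numerator = 0: 0.5*s - 1.4 = 0 → Zeros: 2.8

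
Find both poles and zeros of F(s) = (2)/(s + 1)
Set denominator = 0: s + 1 = 0 → Poles: -1
Numerator is a nonzero constant (2) → Zeros: none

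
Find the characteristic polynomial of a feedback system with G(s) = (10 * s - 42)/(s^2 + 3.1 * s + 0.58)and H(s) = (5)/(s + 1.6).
Characteristic poly = G_den * H_den + G_num * H_num = (s^3 + 4.7*s^2 + 5.54*s + 0.928) + (50*s - 210) = s^3 + 4.7*s^2 + 55.54*s - 209.072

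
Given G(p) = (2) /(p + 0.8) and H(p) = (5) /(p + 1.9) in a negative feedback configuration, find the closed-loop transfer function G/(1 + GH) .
Closed-loop T = G/(1+GH).
Numerator: G_num * H_den = 2*p + 3.8.
Denominator: G_den * H_den + G_num * H_num = (p^2 + 2.7*p + 1.52) + (10) = p^2 + 2.7*p + 11.52.
T(p) = (2*p + 3.8)/(p^2 + 2.7*p + 11.52)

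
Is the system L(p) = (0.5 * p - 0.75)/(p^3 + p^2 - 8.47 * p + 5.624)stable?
Denominator: p^3 + p^2 - 8.47*p + 5.624 = (p - 0.8)(p - 1.9)(p + 3.7). Poles: -3.7, 0.8, 1.9. All Re(p)<0: No (unstable)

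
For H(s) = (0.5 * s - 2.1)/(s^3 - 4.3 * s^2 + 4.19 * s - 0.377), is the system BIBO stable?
Denominator: s^3 - 4.3*s^2 + 4.19*s - 0.377 = (s - 2.9)(s - 0.1)(s - 1.3). Poles: 0.1, 1.3, 2.9. All Re(p)<0: No (unstable)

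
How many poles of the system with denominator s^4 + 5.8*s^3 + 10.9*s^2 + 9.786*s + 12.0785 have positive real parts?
s^4 + 5.8*s^3 + 10.9*s^2 + 9.786*s + 12.0785 = (s^2 + 0.2*s + 1.45)(s^2 + 5.6*s + 8.33). Poles: -0.1 + 1.2j, -0.1 - 1.2j, -2.8 + 0.7j, -2.8 - 0.7j. RHP poles (Re>0): 0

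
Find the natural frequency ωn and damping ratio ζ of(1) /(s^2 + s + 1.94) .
Underdamped: complex pole -0.5 + 1.3j. ωn = |pole| = 1.393, ζ = -Re(pole)/ωn = 0.359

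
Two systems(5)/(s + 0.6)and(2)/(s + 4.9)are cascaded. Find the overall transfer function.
Series: H = H₁ · H₂ = (n₁·n₂)/(d₁·d₂).
Num: n₁·n₂ = 10. Den: d₁·d₂ = s^2 + 5.5*s + 2.94.
H(s) = (10)/(s^2 + 5.5*s + 2.94)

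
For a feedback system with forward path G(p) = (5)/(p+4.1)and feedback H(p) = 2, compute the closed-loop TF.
Closed-loop T = G/(1+GH).
Numerator: G_num * H_den = 5.
Denominator: G_den * H_den + G_num * H_num = (p + 4.1) + (10) = p + 14.1.
T(p) = (5)/(p + 14.1)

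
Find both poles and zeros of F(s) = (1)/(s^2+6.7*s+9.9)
Set denominator = 0: s^2 + 6.7*s + 9.9 = (s + 4.5)(s + 2.2) = 0 → Poles: -2.2, -4.5
Numerator is a nonzero constant (1) → Zeros: none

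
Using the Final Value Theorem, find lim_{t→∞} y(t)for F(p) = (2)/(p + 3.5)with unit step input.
FVT: lim_{t→∞} y(t) = lim_{p→0} p*Y(p) where Y(p) = F(p)/p.
= lim_{p→0} F(p) = F(0) = num(0)/den(0) = 2/3.5 = 0.5714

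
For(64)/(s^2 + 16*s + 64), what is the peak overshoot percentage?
Standard form: ωn²/(s²+2ζωn·s+ωn²) → ωn = 8, ζ = 1.
ζ ≥ 1, so the response is non-oscillatory: peak overshoot = 0%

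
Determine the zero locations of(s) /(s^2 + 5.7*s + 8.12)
Set numerator = 0: s = 0 → Zeros: 0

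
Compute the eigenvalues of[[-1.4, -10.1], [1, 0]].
Eigenvalues solve det(λI - A) = 0.
Characteristic polynomial: λ^2 + 1.4*λ + 10.1 = 0.
Roots: -0.7 + 3.1j, -0.7 - 3.1j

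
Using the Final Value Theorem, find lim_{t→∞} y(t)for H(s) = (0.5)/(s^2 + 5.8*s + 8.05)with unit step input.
FVT: lim_{t→∞} y(t) = lim_{s→0} s*Y(s) where Y(s) = H(s)/s.
= lim_{s→0} H(s) = H(0) = num(0)/den(0) = 0.5/8.05 = 0.06211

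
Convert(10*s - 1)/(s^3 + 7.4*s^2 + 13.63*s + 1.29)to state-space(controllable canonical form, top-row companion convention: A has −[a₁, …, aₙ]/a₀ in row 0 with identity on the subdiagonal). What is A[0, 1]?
Reachable canonical form for den = s^3 + 7.4*s^2 + 13.63*s + 1.29: top row of A = -[a₁,a₂,...,aₙ]/a₀, ones on the subdiagonal, zeros elsewhere.
A = [[-7.4, -13.63, -1.29], [1, 0, 0], [0, 1, 0]].
A[0,1] = -13.63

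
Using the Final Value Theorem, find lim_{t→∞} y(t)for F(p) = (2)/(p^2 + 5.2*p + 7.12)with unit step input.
FVT: lim_{t→∞} y(t) = lim_{p→0} p*Y(p) where Y(p) = F(p)/p.
= lim_{p→0} F(p) = F(0) = num(0)/den(0) = 2/7.12 = 0.2809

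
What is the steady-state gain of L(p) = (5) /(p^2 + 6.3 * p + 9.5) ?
DC gain = L(0) = num(0)/den(0) = 5/9.5 = 0.5263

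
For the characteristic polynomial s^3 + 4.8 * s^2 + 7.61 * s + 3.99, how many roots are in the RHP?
s^3 + 4.8*s^2 + 7.61*s + 3.99 = (s + 1.4)(s + 1.5)(s + 1.9). Poles: -1.4, -1.5, -1.9. RHP poles (Re>0): 0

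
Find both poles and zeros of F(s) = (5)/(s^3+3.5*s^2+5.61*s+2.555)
Set denominator = 0: s^3 + 3.5*s^2 + 5.61*s + 2.555 = (s + 0.7)(s^2 + 2.8*s + 3.65) = 0 → Poles: -0.7, -1.4 + 1.3j, -1.4 - 1.3j
Numerator is a nonzero constant (5) → Zeros: none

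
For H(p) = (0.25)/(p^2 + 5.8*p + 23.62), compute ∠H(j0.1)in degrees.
Substitute p = j*0.1: H(j0.1) = 0.0105823 - 0.000259964j.
∠H(j0.1) = atan2(Im, Re) = atan2(-0.000259964, 0.0105823) = -1.41°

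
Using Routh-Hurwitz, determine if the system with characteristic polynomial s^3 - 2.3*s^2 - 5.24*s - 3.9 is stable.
Routh array:
s^3: [1, -5.24]; s^2: [-2.3, -3.9]; s^1: [-6.93565]; s^0: [-3.9]
First column: [1, -2.3, -6.93565, -3.9]. Sign changes = 1.
No, unstable (1 RHP root(s))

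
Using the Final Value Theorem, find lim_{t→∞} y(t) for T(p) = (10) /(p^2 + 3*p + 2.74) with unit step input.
FVT: lim_{t→∞} y(t) = lim_{p→0} p*Y(p) where Y(p) = T(p)/p.
= lim_{p→0} T(p) = T(0) = num(0)/den(0) = 10/2.74 = 3.65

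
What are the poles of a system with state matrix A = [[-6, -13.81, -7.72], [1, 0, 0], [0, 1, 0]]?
Eigenvalues solve det(λI - A) = 0.
Characteristic polynomial: λ^3 + 6*λ^2 + 13.81*λ + 7.72 = 0.
Factor: (λ + 0.8)(λ^2 + 5.2*λ + 9.65) = 0.
Roots: -0.8, -2.6 + 1.7j, -2.6 - 1.7j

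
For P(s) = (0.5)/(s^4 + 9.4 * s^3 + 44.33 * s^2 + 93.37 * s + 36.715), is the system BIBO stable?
Denominator: s^4 + 9.4*s^3 + 44.33*s^2 + 93.37*s + 36.715 = (s + 0.5)(s + 3.5)(s^2 + 5.4*s + 20.98). Poles: -0.5, -2.7 + 3.7j, -2.7 - 3.7j, -3.5. All Re(p)<0: Yes (stable)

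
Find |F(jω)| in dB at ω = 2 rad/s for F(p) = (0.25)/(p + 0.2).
Substitute p = j*2: F(j2) = 0.0123762 - 0.123762j.
|F(j2)| = sqrt(Re² + Im²) = 0.1244.
20*log₁₀(0.1244) = -18.11 dB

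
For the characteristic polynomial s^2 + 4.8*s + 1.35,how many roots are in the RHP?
s^2 + 4.8*s + 1.35 = (s + 0.3)(s + 4.5). Poles: -0.3, -4.5. RHP poles (Re>0): 0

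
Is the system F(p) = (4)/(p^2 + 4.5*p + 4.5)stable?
Denominator: p^2 + 4.5*p + 4.5 = (p + 1.5)(p + 3). Poles: -1.5, -3. All Re(p)<0: Yes (stable)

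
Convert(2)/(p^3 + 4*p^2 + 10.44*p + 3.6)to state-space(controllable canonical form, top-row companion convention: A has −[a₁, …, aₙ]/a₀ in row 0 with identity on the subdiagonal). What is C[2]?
Reachable canonical form: C = numerator coefficients (right-aligned, zero-padded to length n).
num = 2, C = [[0, 0, 2]].
C[2] = 2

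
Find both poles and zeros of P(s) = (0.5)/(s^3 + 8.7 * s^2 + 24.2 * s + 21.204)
Set denominator = 0: s^3 + 8.7*s^2 + 24.2*s + 21.204 = (s + 3.1)(s + 1.8)(s + 3.8) = 0 → Poles: -1.8, -3.1, -3.8
Numerator is a nonzero constant (0.5) → Zeros: none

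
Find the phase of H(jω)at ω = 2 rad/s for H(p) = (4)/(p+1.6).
Substitute p = j*2: H(j2) = 0.97561 - 1.21951j.
∠H(j2) = atan2(Im, Re) = atan2(-1.21951, 0.97561) = -51.34°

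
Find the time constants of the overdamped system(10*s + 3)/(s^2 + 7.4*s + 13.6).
Overdamped: real poles at -3.4, -4. τ = -1/pole → τ₁ = 0.2941, τ₂ = 0.25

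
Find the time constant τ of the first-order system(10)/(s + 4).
First-order system: τ = -1/pole. Pole = -4. τ = -1/(-4) = 0.25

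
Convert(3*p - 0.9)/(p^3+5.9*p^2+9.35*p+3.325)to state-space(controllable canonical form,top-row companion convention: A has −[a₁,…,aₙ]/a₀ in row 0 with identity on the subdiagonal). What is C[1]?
Reachable canonical form: C = numerator coefficients (right-aligned, zero-padded to length n).
num = 3*p - 0.9, C = [[0, 3, -0.9]].
C[1] = 3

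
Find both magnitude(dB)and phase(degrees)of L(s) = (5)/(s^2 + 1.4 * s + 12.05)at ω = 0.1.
Substitute s = j*0.1: L(j0.1) = 0.415226 - 0.00482821j.
|L| = 20*log₁₀(sqrt(Re²+Im²)) = -7.63 dB.
∠L = atan2(Im, Re) = -0.67°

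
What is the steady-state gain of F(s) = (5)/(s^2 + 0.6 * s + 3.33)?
DC gain = F(0) = num(0)/den(0) = 5/3.33 = 1.502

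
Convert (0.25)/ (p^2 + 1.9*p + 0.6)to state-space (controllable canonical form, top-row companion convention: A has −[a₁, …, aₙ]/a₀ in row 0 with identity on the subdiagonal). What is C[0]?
Reachable canonical form: C = numerator coefficients (right-aligned, zero-padded to length n).
num = 0.25, C = [[0, 0.25]].
C[0] = 0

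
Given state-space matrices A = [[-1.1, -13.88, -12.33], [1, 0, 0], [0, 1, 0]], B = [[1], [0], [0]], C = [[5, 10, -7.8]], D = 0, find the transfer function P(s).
P(s) = C(sI - A)⁻¹B + D.
Characteristic polynomial det(sI - A) = s^3 + 1.1*s^2 + 13.88*s + 12.33.
Numerator from C·adj(sI-A)·B + D·det(sI-A) = 5*s^2 + 10*s - 7.8.
P(s) = (5*s^2 + 10*s - 7.8)/(s^3 + 1.1*s^2 + 13.88*s + 12.33)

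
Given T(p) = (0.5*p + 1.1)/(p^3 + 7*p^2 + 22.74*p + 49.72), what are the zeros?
Set numerator = 0: 0.5*p + 1.1 = 0 → Zeros: -2.2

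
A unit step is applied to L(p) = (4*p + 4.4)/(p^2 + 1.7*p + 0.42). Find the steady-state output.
FVT: lim_{t→∞} y(t) = lim_{p→0} p*Y(p) where Y(p) = L(p)/p.
= lim_{p→0} L(p) = L(0) = num(0)/den(0) = 4.4/0.42 = 10.48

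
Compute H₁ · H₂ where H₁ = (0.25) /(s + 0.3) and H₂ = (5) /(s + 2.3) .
Series: H = H₁ · H₂ = (n₁·n₂)/(d₁·d₂).
Num: n₁·n₂ = 1.25. Den: d₁·d₂ = s^2 + 2.6*s + 0.69.
H(s) = (1.25)/(s^2 + 2.6*s + 0.69)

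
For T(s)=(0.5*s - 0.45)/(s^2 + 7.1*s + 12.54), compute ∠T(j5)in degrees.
Substitute s = j*5: T(j5) = 0.0666598 - 0.0107206j.
∠T(j5) = atan2(Im, Re) = atan2(-0.0107206, 0.0666598) = -9.14°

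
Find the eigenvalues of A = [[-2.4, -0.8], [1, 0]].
Eigenvalues solve det(λI - A) = 0.
Characteristic polynomial: λ^2 + 2.4*λ + 0.8 = 0.
Factor: (λ + 0.4)(λ + 2) = 0.
Roots: -0.4, -2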